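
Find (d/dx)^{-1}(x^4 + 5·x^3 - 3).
\frac{x^{5}}{5} + \frac{5 x^{4}}{4} - 3 x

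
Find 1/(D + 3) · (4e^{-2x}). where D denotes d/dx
4 e^{- 2 x}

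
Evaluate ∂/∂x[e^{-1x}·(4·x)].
4 \left(1 - x\right) e^{- x}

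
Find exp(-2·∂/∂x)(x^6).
x^{6} - 12 x^{5} + 60 x^{4} - 160 x^{3} + 240 x^{2} - 192 x + 64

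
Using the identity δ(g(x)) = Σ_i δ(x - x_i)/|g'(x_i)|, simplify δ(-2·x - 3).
\frac{\delta(x + 3/2)}{2}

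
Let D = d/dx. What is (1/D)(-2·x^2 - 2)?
- \frac{2 x^{3}}{3} - 2 x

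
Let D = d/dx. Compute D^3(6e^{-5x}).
- 750 e^{- 5 x}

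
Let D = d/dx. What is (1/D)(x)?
\frac{x^{2}}{2}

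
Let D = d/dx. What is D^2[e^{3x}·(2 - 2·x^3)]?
\left(- 18 x^{3} - 36 x^{2} - 12 x + 18\right) e^{3 x}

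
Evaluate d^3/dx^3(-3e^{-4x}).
192 e^{- 4 x}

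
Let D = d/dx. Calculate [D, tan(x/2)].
\frac{1}{\cos{\left(x \right)} + 1}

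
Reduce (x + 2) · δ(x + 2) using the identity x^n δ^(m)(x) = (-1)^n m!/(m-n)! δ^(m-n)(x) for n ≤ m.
0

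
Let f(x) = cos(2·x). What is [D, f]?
- 2 \sin{\left(2 x \right)}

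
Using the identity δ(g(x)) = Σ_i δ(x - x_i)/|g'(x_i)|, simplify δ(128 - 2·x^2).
\frac{\delta(x - 8) + \delta(x + 8)}{32}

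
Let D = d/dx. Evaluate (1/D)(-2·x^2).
- \frac{2 x^{3}}{3}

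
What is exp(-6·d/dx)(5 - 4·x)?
29 - 4 x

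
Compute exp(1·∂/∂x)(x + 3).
x + 4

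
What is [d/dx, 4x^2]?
8 x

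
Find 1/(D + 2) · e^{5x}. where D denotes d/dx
\frac{e^{5 x}}{7}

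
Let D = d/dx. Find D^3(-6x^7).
- 1260 x^{4}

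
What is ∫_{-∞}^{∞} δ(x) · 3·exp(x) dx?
3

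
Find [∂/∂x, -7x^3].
- 21 x^{2}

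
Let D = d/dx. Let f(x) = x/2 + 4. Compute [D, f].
\frac{1}{2}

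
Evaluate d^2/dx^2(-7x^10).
- 630 x^{8}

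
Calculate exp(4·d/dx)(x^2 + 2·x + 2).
x^{2} + 10 x + 26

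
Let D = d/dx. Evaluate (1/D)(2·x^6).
\frac{2 x^{7}}{7}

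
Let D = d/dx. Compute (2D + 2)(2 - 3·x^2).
- 6 x^{2} - 12 x + 4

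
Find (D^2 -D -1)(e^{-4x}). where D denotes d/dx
19 e^{- 4 x}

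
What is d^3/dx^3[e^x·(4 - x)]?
\left(1 - x\right) e^{x}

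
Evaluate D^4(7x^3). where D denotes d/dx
0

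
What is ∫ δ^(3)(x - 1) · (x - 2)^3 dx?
-6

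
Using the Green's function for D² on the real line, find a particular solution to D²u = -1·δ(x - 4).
-\frac{|x - 4|}{2}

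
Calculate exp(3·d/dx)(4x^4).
4 x^{4} + 48 x^{3} + 216 x^{2} + 432 x + 324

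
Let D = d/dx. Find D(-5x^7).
- 35 x^{6}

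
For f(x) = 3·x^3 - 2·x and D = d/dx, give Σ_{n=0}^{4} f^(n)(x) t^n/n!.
3 t^{3} + 9 t^{2} x + t \left(9 x^{2} - 2\right) + 3 x^{3} - 2 x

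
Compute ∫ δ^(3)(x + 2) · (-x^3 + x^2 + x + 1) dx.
6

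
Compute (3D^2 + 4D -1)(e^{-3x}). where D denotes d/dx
14 e^{- 3 x}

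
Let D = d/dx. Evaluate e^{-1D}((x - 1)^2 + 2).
x^{2} - 4 x + 6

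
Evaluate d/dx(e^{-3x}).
- 3 e^{- 3 x}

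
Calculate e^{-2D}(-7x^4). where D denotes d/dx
- 7 x^{4} + 56 x^{3} - 168 x^{2} + 224 x - 112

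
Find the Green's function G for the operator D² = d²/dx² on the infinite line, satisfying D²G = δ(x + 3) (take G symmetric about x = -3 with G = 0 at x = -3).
\frac{|x + 3|}{2}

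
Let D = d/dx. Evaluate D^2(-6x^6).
- 180 x^{4}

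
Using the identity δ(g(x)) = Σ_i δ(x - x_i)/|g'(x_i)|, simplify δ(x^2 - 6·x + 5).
\frac{\delta(x - 5) + \delta(x - 1)}{4}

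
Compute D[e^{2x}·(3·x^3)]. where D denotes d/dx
x^{2} \left(6 x + 9\right) e^{2 x}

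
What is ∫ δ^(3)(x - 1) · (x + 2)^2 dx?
0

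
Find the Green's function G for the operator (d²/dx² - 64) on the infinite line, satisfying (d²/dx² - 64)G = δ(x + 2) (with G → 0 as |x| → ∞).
-\frac{e^{-8|x + 2|}}{16}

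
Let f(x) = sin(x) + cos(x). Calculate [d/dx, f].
- \sin{\left(x \right)} + \cos{\left(x \right)}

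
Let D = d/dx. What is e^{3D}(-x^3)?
- x^{3} - 9 x^{2} - 27 x - 27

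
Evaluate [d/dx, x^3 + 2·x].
3 x^{2} + 2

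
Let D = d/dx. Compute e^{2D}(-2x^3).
- 2 x^{3} - 12 x^{2} - 24 x - 16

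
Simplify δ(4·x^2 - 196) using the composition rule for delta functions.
\frac{\delta(x - 7) + \delta(x + 7)}{56}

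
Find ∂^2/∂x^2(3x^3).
18 x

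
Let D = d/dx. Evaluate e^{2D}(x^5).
x^{5} + 10 x^{4} + 40 x^{3} + 80 x^{2} + 80 x + 32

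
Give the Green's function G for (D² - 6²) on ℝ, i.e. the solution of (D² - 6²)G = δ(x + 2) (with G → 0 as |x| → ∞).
-\frac{e^{-6|x + 2|}}{12}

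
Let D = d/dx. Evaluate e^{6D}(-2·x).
- 2 x - 12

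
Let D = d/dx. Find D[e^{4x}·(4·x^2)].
8 x \left(2 x + 1\right) e^{4 x}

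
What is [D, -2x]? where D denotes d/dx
-2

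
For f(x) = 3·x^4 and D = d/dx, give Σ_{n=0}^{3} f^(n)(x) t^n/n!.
3 x \left(4 t^{3} + 6 t^{2} x + 4 t x^{2} + x^{3}\right)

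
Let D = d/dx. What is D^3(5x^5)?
300 x^{2}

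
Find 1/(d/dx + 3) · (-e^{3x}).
- \frac{e^{3 x}}{6}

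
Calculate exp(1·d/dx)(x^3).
x^{3} + 3 x^{2} + 3 x + 1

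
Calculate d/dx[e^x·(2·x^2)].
2 x \left(x + 2\right) e^{x}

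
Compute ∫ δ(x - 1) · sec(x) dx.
\sec{\left(1 \right)}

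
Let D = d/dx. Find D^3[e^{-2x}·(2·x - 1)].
16 \left(2 - x\right) e^{- 2 x}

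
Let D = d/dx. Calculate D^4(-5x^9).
- 15120 x^{5}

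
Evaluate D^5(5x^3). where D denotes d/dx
0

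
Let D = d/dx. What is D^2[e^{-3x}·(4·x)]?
12 \left(3 x - 2\right) e^{- 3 x}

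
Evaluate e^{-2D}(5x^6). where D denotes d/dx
5 x^{6} - 60 x^{5} + 300 x^{4} - 800 x^{3} + 1200 x^{2} - 960 x + 320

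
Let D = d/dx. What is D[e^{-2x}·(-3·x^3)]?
x^{2} \left(6 x - 9\right) e^{- 2 x}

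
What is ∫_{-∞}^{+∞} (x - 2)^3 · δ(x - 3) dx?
1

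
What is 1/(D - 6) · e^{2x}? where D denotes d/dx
- \frac{e^{2 x}}{4}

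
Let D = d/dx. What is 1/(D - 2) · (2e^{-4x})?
- \frac{e^{- 4 x}}{3}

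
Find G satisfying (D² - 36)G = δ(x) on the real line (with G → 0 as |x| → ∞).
-\frac{e^{-6|x|}}{12}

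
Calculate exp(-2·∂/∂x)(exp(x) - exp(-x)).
- e^{2 - x} + e^{x - 2}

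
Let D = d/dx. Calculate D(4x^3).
12 x^{2}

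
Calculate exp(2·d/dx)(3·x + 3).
3 x + 9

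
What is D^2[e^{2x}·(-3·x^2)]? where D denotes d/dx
\left(- 12 x^{2} - 24 x - 6\right) e^{2 x}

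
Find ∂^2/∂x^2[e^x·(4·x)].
4 \left(x + 2\right) e^{x}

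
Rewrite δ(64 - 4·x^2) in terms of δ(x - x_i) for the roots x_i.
\frac{\delta(x - 4) + \delta(x + 4)}{32}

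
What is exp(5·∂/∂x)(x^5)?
x^{5} + 25 x^{4} + 250 x^{3} + 1250 x^{2} + 3125 x + 3125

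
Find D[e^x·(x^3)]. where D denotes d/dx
x^{2} \left(x + 3\right) e^{x}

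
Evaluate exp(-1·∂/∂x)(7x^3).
7 x^{3} - 21 x^{2} + 21 x - 7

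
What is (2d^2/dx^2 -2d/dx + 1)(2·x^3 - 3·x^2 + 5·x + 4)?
2 x^{3} - 15 x^{2} + 41 x - 18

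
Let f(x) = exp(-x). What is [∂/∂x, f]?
- e^{- x}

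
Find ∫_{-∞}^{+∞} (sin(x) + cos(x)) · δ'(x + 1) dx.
- \sin{\left(1 \right)} - \cos{\left(1 \right)}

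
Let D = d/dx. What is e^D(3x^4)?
3 x^{4} + 12 x^{3} + 18 x^{2} + 12 x + 3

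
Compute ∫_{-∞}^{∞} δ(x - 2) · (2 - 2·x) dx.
-2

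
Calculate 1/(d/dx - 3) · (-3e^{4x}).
- 3 e^{4 x}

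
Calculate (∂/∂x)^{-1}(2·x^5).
\frac{x^{6}}{3}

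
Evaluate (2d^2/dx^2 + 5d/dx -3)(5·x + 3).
16 - 15 x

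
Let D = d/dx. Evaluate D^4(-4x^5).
- 480 x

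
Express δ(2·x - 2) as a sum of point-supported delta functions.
\frac{\delta(x - 1)}{2}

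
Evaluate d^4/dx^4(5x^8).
8400 x^{4}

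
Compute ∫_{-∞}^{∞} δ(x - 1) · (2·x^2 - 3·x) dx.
-1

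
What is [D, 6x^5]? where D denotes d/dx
30 x^{4}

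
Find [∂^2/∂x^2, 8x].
16\frac{d}{dx}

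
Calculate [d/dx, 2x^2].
4 x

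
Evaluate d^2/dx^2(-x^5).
- 20 x^{3}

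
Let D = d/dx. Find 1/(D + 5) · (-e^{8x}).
- \frac{e^{8 x}}{13}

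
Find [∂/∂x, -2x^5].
- 10 x^{4}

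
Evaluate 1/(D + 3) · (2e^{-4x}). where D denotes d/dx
- 2 e^{- 4 x}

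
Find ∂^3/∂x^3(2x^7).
420 x^{4}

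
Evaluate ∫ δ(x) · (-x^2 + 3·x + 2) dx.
2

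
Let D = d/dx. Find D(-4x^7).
- 28 x^{6}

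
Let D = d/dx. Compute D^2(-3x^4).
- 36 x^{2}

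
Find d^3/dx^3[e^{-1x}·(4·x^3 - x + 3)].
\left(- 4 x^{3} + 36 x^{2} - 71 x + 18\right) e^{- x}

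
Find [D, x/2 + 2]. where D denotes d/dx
\frac{1}{2}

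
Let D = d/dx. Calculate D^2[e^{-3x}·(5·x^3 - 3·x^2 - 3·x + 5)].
3 \left(15 x^{3} - 39 x^{2} + 13 x + 19\right) e^{- 3 x}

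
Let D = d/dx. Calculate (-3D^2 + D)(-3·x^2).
18 - 6 x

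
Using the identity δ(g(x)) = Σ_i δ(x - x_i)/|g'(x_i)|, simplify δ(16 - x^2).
\frac{\delta(x - 4) + \delta(x + 4)}{8}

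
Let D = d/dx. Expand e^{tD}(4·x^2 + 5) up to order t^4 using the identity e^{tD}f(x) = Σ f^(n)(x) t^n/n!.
4 t^{2} + 8 t x + 4 x^{2} + 5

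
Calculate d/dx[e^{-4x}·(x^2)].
2 x \left(1 - 2 x\right) e^{- 4 x}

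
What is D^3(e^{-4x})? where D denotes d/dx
- 64 e^{- 4 x}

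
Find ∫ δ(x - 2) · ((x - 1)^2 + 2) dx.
3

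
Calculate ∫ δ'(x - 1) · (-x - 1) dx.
1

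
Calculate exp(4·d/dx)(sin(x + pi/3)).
\sin{\left(x + \frac{\pi}{3} + 4 \right)}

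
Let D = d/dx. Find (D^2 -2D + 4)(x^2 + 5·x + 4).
4 x^{2} + 16 x + 8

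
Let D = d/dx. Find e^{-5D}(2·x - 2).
2 x - 12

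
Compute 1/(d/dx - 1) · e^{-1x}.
- \frac{e^{- x}}{2}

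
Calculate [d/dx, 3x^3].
9 x^{2}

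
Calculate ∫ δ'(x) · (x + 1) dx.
-1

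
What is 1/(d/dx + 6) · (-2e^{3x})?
- \frac{2 e^{3 x}}{9}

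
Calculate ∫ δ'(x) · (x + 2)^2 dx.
-4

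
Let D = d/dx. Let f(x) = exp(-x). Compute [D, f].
- e^{- x}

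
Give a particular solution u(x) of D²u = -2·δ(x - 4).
-|x - 4|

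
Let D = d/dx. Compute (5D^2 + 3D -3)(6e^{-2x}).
66 e^{- 2 x}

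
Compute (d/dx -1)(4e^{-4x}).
- 20 e^{- 4 x}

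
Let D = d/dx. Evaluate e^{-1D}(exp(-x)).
e^{1 - x}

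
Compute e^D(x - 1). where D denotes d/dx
x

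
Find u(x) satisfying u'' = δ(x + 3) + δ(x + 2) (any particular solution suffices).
\frac{|x + 3|}{2} + \frac{|x + 2|}{2}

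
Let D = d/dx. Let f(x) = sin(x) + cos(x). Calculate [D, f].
- \sin{\left(x \right)} + \cos{\left(x \right)}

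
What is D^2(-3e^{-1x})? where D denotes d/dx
- 3 e^{- x}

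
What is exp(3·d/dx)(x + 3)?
x + 6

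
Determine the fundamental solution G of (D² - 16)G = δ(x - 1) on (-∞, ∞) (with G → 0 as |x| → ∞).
-\frac{e^{-4|x - 1|}}{8}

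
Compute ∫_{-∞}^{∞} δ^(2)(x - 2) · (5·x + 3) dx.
0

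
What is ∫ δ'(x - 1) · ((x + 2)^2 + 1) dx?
-6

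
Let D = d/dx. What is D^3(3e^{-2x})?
- 24 e^{- 2 x}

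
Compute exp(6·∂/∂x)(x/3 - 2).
\frac{x}{3}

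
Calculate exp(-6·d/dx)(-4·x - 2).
22 - 4 x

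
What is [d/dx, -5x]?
-5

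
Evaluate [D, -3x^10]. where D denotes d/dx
- 30 x^{9}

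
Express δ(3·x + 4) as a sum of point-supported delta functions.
\frac{\delta(x + 4/3)}{3}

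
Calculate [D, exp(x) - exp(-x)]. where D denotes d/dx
2 \cosh{\left(x \right)}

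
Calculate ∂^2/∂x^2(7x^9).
504 x^{7}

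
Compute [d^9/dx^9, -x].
-9\frac{d^{8}}{dx^{8}}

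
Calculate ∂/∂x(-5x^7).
- 35 x^{6}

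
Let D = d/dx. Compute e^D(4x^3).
4 x^{3} + 12 x^{2} + 12 x + 4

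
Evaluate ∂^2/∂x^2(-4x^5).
- 80 x^{3}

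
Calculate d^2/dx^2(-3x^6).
- 90 x^{4}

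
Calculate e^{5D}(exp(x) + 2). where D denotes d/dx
e^{x + 5} + 2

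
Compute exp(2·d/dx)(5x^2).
5 x^{2} + 20 x + 20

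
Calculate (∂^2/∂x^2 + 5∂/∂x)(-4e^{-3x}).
24 e^{- 3 x}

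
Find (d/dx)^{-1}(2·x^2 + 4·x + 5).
\frac{2 x^{3}}{3} + 2 x^{2} + 5 x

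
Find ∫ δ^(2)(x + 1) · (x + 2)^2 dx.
2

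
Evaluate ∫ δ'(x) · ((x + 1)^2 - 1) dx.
-2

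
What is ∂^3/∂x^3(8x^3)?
48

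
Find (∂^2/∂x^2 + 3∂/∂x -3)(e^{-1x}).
- 5 e^{- x}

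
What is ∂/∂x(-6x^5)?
- 30 x^{4}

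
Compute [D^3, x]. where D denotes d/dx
3D^{2}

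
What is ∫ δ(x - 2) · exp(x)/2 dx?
\frac{e^{2}}{2}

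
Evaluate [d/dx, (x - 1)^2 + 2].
2 x - 2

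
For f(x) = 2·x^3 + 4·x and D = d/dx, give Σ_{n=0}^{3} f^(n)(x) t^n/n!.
2 t^{3} + 6 t^{2} x + 2 t \left(3 x^{2} + 2\right) + 2 x^{3} + 4 x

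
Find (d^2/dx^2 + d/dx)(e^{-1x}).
0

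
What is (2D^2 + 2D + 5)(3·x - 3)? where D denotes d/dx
15 x - 9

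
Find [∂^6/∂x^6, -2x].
-12\frac{d^{5}}{dx^{5}}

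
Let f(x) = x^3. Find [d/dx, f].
3 x^{2}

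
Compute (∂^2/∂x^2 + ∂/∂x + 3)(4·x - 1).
12 x + 1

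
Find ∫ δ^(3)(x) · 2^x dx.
- \log{\left(2 \right)}^{3}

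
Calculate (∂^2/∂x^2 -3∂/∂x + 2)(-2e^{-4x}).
- 60 e^{- 4 x}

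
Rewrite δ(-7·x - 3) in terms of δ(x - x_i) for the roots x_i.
\frac{\delta(x + 3/7)}{7}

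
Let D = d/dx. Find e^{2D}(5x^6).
5 x^{6} + 60 x^{5} + 300 x^{4} + 800 x^{3} + 1200 x^{2} + 960 x + 320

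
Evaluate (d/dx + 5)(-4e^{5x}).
- 40 e^{5 x}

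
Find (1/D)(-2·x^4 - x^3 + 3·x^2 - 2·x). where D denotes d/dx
- \frac{2 x^{5}}{5} - \frac{x^{4}}{4} + x^{3} - x^{2}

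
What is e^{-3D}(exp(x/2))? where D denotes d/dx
e^{\frac{x}{2} - \frac{3}{2}}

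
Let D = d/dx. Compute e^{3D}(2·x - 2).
2 x + 4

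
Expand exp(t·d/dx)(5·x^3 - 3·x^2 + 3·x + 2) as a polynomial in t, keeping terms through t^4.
5 t^{3} + t^{2} \left(15 x - 3\right) + 3 t \left(5 x^{2} - 2 x + 1\right) + 5 x^{3} - 3 x^{2} + 3 x + 2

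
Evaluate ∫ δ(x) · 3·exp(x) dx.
3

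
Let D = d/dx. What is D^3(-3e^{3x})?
- 81 e^{3 x}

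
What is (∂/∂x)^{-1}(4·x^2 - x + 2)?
\frac{4 x^{3}}{3} - \frac{x^{2}}{2} + 2 x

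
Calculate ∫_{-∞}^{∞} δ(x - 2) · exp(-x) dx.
e^{-2}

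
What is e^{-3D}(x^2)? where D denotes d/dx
x^{2} - 6 x + 9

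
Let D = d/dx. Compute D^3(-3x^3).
-18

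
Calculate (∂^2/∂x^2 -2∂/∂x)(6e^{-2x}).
48 e^{- 2 x}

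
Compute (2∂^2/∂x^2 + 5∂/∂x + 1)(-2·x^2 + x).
- 2 x^{2} - 19 x - 3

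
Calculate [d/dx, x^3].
3 x^{2}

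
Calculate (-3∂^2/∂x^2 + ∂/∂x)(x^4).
4 x^{2} \left(x - 9\right)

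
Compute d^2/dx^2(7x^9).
504 x^{7}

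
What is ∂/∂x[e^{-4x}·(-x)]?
\left(4 x - 1\right) e^{- 4 x}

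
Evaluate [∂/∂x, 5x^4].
20 x^{3}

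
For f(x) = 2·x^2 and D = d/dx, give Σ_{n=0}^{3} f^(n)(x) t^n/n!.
2 t^{2} + 4 t x + 2 x^{2}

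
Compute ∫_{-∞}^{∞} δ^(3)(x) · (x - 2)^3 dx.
-6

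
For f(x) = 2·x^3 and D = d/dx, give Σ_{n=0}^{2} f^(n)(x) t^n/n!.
2 x \left(3 t^{2} + 3 t x + x^{2}\right)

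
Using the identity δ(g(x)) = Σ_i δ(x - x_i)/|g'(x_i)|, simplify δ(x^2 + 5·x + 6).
\frac{\delta(x + 2) + \delta(x + 3)}{1}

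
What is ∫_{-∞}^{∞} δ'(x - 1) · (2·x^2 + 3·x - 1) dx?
-7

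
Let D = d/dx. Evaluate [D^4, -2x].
-8D^{3}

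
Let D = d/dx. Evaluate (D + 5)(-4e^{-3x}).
- 8 e^{- 3 x}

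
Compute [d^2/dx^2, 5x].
10\frac{d}{dx}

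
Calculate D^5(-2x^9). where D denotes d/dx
- 30240 x^{4}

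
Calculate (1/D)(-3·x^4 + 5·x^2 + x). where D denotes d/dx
- \frac{3 x^{5}}{5} + \frac{5 x^{3}}{3} + \frac{x^{2}}{2}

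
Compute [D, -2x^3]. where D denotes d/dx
- 6 x^{2}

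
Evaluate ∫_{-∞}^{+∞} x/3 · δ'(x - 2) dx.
- \frac{1}{3}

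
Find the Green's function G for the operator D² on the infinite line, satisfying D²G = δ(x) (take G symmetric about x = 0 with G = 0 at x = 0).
\frac{|x|}{2}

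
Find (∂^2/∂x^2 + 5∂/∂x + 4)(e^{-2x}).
- 2 e^{- 2 x}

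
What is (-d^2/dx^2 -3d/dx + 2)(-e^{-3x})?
- 2 e^{- 3 x}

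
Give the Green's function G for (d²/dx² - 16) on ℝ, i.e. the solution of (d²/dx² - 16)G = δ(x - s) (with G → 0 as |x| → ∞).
-\frac{e^{-4|x-s|}}{8}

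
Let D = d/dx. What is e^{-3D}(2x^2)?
2 x^{2} - 12 x + 18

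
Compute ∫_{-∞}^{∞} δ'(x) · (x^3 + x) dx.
-1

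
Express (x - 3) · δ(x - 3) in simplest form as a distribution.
0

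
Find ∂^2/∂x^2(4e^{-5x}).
100 e^{- 5 x}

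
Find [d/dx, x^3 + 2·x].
3 x^{2} + 2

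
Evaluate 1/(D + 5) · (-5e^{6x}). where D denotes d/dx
- \frac{5 e^{6 x}}{11}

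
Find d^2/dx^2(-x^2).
-2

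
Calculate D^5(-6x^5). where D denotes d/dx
-720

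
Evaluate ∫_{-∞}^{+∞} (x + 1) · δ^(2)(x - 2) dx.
0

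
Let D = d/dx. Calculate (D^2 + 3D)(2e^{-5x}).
20 e^{- 5 x}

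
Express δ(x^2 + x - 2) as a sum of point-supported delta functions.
\frac{\delta(x + 2) + \delta(x - 1)}{3}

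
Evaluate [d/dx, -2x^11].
- 22 x^{10}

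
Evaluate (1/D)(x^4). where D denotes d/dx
\frac{x^{5}}{5}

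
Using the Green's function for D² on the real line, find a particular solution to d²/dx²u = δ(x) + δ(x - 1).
\frac{|x|}{2} + \frac{|x - 1|}{2}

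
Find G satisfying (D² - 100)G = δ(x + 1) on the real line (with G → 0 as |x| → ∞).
-\frac{e^{-10|x + 1|}}{20}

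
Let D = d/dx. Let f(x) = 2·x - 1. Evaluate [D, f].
2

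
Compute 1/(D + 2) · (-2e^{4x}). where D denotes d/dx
- \frac{e^{4 x}}{3}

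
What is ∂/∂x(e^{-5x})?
- 5 e^{- 5 x}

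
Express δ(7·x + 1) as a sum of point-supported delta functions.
\frac{\delta(x + 1/7)}{7}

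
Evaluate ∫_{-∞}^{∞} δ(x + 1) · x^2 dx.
1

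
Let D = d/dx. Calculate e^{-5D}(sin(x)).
\sin{\left(x - 5 \right)}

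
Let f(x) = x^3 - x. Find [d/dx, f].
3 x^{2} - 1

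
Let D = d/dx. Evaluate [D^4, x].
4D^{3}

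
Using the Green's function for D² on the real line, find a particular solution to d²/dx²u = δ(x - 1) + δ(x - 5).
\frac{|x - 1|}{2} + \frac{|x - 5|}{2}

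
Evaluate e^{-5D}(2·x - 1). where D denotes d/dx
2 x - 11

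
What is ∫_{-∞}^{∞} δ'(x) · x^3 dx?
0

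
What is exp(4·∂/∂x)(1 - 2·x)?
- 2 x - 7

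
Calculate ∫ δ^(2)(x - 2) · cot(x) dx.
\frac{2 \cot{\left(2 \right)}}{\sin^{2}{\left(2 \right)}}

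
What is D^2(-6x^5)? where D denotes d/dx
- 120 x^{3}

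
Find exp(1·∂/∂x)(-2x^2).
- 2 x^{2} - 4 x - 2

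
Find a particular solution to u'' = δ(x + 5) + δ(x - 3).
\frac{|x + 5|}{2} + \frac{|x - 3|}{2}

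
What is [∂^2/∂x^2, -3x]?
-6\frac{d}{dx}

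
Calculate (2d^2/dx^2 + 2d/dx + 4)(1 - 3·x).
- 12 x - 2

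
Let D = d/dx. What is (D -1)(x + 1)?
- x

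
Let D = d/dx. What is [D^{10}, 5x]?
50D^{9}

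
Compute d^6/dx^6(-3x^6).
-2160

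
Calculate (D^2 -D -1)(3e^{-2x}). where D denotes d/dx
15 e^{- 2 x}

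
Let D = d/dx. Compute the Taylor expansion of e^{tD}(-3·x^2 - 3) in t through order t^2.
- 3 t^{2} - 6 t x - 3 x^{2} - 3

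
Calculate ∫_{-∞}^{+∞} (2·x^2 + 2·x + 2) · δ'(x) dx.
-2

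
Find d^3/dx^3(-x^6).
- 120 x^{3}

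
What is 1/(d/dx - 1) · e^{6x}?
\frac{e^{6 x}}{5}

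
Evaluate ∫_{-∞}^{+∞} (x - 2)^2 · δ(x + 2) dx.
16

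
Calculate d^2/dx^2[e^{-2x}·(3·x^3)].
6 x \left(2 x^{2} - 6 x + 3\right) e^{- 2 x}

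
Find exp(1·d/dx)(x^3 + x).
x^{3} + 3 x^{2} + 4 x + 2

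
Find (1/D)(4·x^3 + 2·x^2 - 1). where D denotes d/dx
x^{4} + \frac{2 x^{3}}{3} - x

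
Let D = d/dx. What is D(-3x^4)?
- 12 x^{3}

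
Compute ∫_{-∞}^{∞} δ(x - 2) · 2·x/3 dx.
\frac{4}{3}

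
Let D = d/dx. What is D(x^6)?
6 x^{5}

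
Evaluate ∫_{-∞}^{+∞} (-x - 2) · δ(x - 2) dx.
-4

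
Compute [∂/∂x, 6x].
6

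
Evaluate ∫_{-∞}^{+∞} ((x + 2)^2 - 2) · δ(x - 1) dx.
7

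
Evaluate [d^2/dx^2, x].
2\frac{d}{dx}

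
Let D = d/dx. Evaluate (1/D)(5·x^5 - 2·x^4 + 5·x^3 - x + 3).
\frac{5 x^{6}}{6} - \frac{2 x^{5}}{5} + \frac{5 x^{4}}{4} - \frac{x^{2}}{2} + 3 x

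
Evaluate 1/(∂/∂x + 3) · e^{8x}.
\frac{e^{8 x}}{11}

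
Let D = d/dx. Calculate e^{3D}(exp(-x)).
e^{- x - 3}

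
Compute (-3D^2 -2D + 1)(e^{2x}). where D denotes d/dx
- 15 e^{2 x}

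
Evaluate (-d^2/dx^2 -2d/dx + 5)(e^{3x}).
- 10 e^{3 x}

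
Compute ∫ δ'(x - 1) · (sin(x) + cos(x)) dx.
- \cos{\left(1 \right)} + \sin{\left(1 \right)}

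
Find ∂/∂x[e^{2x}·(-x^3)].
x^{2} \left(- 2 x - 3\right) e^{2 x}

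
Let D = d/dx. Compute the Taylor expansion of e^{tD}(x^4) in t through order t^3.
x \left(4 t^{3} + 6 t^{2} x + 4 t x^{2} + x^{3}\right)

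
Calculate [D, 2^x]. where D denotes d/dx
2^{x} \log{\left(2 \right)}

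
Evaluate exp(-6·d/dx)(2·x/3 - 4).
\frac{2 x}{3} - 8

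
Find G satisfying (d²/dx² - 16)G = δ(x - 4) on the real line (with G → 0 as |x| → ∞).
-\frac{e^{-4|x - 4|}}{8}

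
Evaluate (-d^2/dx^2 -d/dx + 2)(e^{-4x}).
- 10 e^{- 4 x}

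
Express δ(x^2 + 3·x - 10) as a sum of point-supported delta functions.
\frac{\delta(x - 2) + \delta(x + 5)}{7}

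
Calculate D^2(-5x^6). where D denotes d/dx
- 150 x^{4}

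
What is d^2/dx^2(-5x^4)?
- 60 x^{2}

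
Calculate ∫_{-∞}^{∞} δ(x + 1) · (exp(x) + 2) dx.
e^{-1} + 2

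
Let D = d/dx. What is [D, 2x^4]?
8 x^{3}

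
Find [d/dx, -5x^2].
- 10 x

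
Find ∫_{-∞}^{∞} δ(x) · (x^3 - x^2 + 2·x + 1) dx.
1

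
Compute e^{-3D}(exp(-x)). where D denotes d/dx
e^{3 - x}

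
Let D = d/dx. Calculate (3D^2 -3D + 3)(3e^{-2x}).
63 e^{- 2 x}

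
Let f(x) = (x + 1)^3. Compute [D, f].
3 \left(x + 1\right)^{2}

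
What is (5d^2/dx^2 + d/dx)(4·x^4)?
16 x^{2} \left(x + 15\right)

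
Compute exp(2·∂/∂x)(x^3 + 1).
x^{3} + 6 x^{2} + 12 x + 9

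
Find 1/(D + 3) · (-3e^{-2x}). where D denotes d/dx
- 3 e^{- 2 x}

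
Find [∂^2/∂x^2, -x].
-2\frac{d}{dx}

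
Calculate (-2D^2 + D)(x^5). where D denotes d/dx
5 x^{3} \left(x - 8\right)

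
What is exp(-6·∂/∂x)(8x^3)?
8 x^{3} - 144 x^{2} + 864 x - 1728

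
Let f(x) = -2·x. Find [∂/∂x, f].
-2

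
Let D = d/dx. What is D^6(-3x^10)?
- 453600 x^{4}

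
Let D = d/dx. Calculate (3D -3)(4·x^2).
12 x \left(2 - x\right)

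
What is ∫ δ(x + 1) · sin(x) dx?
- \sin{\left(1 \right)}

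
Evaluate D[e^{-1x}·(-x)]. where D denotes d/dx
\left(x - 1\right) e^{- x}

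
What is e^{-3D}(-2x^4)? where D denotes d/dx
- 2 x^{4} + 24 x^{3} - 108 x^{2} + 216 x - 162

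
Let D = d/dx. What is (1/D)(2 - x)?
- \frac{x^{2}}{2} + 2 x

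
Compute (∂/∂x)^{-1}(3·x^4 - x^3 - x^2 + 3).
\frac{3 x^{5}}{5} - \frac{x^{4}}{4} - \frac{x^{3}}{3} + 3 x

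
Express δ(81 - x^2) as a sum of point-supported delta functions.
\frac{\delta(x - 9) + \delta(x + 9)}{18}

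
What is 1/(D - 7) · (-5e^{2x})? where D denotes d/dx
e^{2 x}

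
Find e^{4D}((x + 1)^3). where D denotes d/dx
x^{3} + 15 x^{2} + 75 x + 125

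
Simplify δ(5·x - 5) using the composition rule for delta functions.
\frac{\delta(x - 1)}{5}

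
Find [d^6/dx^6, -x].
-6\frac{d^{5}}{dx^{5}}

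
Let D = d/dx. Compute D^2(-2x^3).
- 12 x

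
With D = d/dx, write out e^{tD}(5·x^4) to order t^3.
5 x \left(4 t^{3} + 6 t^{2} x + 4 t x^{2} + x^{3}\right)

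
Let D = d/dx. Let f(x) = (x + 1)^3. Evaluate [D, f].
3 \left(x + 1\right)^{2}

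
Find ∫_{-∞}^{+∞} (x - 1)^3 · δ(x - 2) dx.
1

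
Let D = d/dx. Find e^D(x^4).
x^{4} + 4 x^{3} + 6 x^{2} + 4 x + 1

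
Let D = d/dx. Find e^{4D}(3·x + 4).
3 x + 16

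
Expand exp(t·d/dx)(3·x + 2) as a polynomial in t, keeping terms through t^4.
3 t + 3 x + 2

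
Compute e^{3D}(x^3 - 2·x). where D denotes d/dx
x^{3} + 9 x^{2} + 25 x + 21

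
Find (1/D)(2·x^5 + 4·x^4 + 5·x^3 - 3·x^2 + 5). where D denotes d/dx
\frac{x^{6}}{3} + \frac{4 x^{5}}{5} + \frac{5 x^{4}}{4} - x^{3} + 5 x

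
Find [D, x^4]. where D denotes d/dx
4 x^{3}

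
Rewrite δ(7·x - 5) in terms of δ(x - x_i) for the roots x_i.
\frac{\delta(x - 5/7)}{7}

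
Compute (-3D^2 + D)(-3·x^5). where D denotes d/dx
15 x^{3} \left(12 - x\right)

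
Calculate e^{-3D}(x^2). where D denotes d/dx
x^{2} - 6 x + 9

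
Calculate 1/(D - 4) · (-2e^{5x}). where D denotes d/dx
- 2 e^{5 x}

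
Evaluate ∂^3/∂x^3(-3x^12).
- 3960 x^{9}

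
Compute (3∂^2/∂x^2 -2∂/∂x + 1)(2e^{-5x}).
172 e^{- 5 x}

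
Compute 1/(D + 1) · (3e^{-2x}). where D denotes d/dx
- 3 e^{- 2 x}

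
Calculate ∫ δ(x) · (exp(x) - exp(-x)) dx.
0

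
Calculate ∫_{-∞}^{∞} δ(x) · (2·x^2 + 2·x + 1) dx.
1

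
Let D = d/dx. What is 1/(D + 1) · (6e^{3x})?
\frac{3 e^{3 x}}{2}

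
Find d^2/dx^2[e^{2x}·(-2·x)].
8 \left(- x - 1\right) e^{2 x}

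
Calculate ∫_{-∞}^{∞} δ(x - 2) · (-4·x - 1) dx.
-9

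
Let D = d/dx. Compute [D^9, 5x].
45D^{8}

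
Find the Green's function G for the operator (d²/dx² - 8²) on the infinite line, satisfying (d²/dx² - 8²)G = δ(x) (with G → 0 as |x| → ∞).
-\frac{e^{-8|x|}}{16}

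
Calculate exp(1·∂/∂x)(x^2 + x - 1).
x^{2} + 3 x + 1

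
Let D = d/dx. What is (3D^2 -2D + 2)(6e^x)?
18 e^{x}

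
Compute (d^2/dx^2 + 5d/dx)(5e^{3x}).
120 e^{3 x}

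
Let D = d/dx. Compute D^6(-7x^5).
0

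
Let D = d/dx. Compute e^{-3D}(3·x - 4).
3 x - 13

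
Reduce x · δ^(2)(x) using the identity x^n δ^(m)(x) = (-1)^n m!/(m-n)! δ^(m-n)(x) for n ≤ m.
-2\delta'(x)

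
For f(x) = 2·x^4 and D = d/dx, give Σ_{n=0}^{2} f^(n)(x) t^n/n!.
2 x^{2} \left(6 t^{2} + 4 t x + x^{2}\right)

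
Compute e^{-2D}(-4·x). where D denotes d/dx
8 - 4 x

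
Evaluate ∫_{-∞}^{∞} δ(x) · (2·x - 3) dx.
-3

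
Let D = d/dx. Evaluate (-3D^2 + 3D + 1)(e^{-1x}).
- 5 e^{- x}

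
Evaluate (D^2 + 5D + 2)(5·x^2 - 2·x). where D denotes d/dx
2 x \left(5 x + 23\right)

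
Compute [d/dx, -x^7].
- 7 x^{6}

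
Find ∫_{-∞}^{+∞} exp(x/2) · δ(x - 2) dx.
e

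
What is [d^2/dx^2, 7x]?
14\frac{d}{dx}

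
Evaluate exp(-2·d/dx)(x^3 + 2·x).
x^{3} - 6 x^{2} + 14 x - 12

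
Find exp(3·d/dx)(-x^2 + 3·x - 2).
- x^{2} - 3 x - 2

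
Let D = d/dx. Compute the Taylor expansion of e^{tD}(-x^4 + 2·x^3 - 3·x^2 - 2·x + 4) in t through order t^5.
- t^{4} - t^{3} \left(4 x - 2\right) - t^{2} \left(6 x^{2} - 6 x + 3\right) - 2 t \left(2 x^{3} - 3 x^{2} + 3 x + 1\right) - x^{4} + 2 x^{3} - 3 x^{2} - 2 x + 4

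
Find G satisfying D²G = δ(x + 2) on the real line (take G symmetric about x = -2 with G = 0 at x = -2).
\frac{|x + 2|}{2}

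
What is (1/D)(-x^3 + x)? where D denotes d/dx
- \frac{x^{4}}{4} + \frac{x^{2}}{2}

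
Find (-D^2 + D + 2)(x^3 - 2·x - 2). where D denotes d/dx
2 x^{3} + 3 x^{2} - 10 x - 6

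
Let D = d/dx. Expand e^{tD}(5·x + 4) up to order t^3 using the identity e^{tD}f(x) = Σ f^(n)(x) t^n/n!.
5 t + 5 x + 4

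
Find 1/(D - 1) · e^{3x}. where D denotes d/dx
\frac{e^{3 x}}{2}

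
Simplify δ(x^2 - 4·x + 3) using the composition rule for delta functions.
\frac{\delta(x - 3) + \delta(x - 1)}{2}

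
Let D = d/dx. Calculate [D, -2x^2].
- 4 x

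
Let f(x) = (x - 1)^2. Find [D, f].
2 x - 2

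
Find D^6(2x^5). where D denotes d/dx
0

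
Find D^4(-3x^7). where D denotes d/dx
- 2520 x^{3}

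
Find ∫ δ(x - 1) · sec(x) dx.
\sec{\left(1 \right)}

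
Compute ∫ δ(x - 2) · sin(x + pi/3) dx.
\sin{\left(\frac{\pi}{3} + 2 \right)}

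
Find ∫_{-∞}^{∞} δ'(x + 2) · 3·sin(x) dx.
- 3 \cos{\left(2 \right)}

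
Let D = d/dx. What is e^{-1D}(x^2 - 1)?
x \left(x - 2\right)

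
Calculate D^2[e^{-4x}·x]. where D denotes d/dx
8 \left(2 x - 1\right) e^{- 4 x}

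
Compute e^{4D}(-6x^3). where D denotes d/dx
- 6 x^{3} - 72 x^{2} - 288 x - 384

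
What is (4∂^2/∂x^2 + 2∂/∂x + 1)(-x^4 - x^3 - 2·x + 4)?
x \left(- x^{3} - 9 x^{2} - 54 x - 26\right)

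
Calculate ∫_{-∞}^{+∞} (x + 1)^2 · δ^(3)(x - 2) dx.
0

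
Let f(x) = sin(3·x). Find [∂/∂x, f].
3 \cos{\left(3 x \right)}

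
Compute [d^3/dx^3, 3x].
9\frac{d^{2}}{dx^{2}}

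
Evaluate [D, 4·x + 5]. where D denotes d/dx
4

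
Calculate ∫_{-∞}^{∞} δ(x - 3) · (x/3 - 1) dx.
0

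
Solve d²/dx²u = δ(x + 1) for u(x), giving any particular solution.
\frac{|x + 1|}{2}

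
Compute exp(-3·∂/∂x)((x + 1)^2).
x^{2} - 4 x + 4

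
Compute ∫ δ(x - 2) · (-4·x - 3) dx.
-11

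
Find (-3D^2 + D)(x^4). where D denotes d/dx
4 x^{2} \left(x - 9\right)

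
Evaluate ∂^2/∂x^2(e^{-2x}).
4 e^{- 2 x}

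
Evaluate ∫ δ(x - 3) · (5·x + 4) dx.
19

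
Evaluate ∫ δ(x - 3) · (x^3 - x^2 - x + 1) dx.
16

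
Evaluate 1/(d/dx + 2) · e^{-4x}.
- \frac{e^{- 4 x}}{2}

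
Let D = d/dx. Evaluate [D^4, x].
4D^{3}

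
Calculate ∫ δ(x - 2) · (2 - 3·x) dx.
-4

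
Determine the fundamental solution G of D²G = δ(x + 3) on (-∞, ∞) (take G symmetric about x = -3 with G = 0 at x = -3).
\frac{|x + 3|}{2}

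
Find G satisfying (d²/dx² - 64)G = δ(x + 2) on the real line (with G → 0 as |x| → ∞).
-\frac{e^{-8|x + 2|}}{16}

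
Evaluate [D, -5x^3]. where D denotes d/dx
- 15 x^{2}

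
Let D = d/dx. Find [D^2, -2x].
-4D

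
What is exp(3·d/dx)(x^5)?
x^{5} + 15 x^{4} + 90 x^{3} + 270 x^{2} + 405 x + 243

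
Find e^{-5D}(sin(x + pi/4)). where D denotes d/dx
\sin{\left(x - 5 + \frac{\pi}{4} \right)}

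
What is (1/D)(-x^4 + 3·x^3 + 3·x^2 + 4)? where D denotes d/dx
- \frac{x^{5}}{5} + \frac{3 x^{4}}{4} + x^{3} + 4 x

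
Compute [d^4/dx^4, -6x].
-24\frac{d^{3}}{dx^{3}}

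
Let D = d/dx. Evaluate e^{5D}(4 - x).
- x - 1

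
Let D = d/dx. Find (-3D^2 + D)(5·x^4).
20 x^{2} \left(x - 9\right)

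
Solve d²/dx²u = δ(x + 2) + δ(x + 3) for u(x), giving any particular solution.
\frac{|x + 2|}{2} + \frac{|x + 3|}{2}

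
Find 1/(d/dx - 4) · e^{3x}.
- e^{3 x}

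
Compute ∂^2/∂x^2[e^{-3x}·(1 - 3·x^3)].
9 \left(- 3 x^{3} + 6 x^{2} - 2 x + 1\right) e^{- 3 x}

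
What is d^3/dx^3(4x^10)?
2880 x^{7}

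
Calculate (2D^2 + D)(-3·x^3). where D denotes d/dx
9 x \left(- x - 4\right)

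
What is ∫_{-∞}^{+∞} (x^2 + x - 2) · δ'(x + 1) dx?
1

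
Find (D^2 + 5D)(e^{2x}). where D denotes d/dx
14 e^{2 x}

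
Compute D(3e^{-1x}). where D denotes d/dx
- 3 e^{- x}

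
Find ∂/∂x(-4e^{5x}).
- 20 e^{5 x}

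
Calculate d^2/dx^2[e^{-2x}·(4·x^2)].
8 \left(2 x^{2} - 4 x + 1\right) e^{- 2 x}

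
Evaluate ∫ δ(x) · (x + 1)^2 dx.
1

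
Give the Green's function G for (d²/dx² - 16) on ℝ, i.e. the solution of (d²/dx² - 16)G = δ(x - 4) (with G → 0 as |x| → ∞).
-\frac{e^{-4|x - 4|}}{8}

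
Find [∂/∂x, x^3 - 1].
3 x^{2}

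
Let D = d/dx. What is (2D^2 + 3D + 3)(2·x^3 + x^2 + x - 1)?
6 x^{3} + 21 x^{2} + 33 x + 4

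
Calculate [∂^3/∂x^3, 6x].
18\frac{d^{2}}{dx^{2}}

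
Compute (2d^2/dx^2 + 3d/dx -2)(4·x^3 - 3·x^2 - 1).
- 8 x^{3} + 42 x^{2} + 30 x - 10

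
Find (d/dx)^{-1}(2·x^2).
\frac{2 x^{3}}{3}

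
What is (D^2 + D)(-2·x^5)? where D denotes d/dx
10 x^{3} \left(- x - 4\right)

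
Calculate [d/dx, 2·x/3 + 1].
\frac{2}{3}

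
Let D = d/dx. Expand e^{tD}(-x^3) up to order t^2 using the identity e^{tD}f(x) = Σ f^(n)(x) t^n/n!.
x \left(- 3 t^{2} - 3 t x - x^{2}\right)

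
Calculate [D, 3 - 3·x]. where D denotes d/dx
-3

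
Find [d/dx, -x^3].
- 3 x^{2}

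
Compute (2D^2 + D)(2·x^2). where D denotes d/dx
4 x + 8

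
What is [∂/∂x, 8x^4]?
32 x^{3}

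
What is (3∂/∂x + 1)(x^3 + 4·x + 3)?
x^{3} + 9 x^{2} + 4 x + 15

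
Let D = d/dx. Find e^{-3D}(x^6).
x^{6} - 18 x^{5} + 135 x^{4} - 540 x^{3} + 1215 x^{2} - 1458 x + 729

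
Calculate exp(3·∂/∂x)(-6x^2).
- 6 x^{2} - 36 x - 54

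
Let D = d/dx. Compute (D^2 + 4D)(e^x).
5 e^{x}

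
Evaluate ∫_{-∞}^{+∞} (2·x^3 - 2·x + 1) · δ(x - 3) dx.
49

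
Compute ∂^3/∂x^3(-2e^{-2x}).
16 e^{- 2 x}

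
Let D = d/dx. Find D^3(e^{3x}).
27 e^{3 x}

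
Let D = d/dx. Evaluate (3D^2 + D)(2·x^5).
10 x^{3} \left(x + 12\right)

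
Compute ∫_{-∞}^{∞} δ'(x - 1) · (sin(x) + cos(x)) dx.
- \cos{\left(1 \right)} + \sin{\left(1 \right)}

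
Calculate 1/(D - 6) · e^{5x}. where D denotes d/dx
- e^{5 x}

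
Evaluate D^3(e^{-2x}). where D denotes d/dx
- 8 e^{- 2 x}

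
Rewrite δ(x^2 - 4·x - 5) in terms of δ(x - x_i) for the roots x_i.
\frac{\delta(x + 1) + \delta(x - 5)}{6}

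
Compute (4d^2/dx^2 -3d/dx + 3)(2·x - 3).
6 x - 15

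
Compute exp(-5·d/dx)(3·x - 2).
3 x - 17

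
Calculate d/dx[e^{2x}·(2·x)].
\left(4 x + 2\right) e^{2 x}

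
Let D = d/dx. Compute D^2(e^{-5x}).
25 e^{- 5 x}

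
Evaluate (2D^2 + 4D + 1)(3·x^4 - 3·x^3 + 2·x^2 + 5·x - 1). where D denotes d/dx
3 x^{4} + 45 x^{3} + 38 x^{2} - 15 x + 27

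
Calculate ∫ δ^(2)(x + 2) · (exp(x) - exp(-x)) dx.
- 2 \sinh{\left(2 \right)}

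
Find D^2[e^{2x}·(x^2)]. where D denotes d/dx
\left(4 x^{2} + 8 x + 2\right) e^{2 x}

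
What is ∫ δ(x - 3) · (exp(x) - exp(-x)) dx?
2 \sinh{\left(3 \right)}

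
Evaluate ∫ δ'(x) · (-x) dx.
1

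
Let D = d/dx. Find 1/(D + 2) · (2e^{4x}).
\frac{e^{4 x}}{3}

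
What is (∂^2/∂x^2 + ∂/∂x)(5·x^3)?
15 x \left(x + 2\right)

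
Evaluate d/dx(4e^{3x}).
12 e^{3 x}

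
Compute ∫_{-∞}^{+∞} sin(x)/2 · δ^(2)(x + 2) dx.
\frac{\sin{\left(2 \right)}}{2}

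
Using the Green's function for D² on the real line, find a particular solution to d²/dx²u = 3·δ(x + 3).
\frac{3|x + 3|}{2}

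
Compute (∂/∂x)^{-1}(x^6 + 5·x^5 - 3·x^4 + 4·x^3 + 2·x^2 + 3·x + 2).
\frac{x^{7}}{7} + \frac{5 x^{6}}{6} - \frac{3 x^{5}}{5} + x^{4} + \frac{2 x^{3}}{3} + \frac{3 x^{2}}{2} + 2 x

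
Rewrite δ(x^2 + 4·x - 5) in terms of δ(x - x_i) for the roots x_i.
\frac{\delta(x - 1) + \delta(x + 5)}{6}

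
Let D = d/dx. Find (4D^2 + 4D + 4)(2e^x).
24 e^{x}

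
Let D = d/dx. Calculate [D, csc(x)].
- \cot{\left(x \right)} \csc{\left(x \right)}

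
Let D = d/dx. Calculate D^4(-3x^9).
- 9072 x^{5}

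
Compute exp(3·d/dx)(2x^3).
2 x^{3} + 18 x^{2} + 54 x + 54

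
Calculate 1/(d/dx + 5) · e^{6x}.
\frac{e^{6 x}}{11}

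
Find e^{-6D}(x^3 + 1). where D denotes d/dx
x^{3} - 18 x^{2} + 108 x - 215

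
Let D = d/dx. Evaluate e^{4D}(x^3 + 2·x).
x^{3} + 12 x^{2} + 50 x + 72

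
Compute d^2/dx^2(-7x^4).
- 84 x^{2}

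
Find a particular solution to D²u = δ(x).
\frac{|x|}{2}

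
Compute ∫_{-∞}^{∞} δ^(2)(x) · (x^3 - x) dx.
0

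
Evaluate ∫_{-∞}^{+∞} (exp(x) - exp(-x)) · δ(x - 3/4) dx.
2 \sinh{\left(\frac{3}{4} \right)}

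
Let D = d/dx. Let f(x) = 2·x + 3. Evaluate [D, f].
2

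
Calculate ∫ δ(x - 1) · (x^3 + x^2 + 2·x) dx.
4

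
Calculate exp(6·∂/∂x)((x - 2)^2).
x^{2} + 8 x + 16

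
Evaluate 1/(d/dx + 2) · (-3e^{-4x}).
\frac{3 e^{- 4 x}}{2}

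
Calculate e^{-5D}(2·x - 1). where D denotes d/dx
2 x - 11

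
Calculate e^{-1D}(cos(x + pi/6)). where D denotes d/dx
\cos{\left(x - 1 + \frac{\pi}{6} \right)}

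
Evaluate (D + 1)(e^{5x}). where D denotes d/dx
6 e^{5 x}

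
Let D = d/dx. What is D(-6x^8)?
- 48 x^{7}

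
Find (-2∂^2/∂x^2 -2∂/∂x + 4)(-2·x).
4 - 8 x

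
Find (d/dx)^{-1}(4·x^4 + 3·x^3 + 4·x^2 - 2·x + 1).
\frac{4 x^{5}}{5} + \frac{3 x^{4}}{4} + \frac{4 x^{3}}{3} - x^{2} + x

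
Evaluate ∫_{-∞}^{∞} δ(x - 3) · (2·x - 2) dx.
4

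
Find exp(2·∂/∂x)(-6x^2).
- 6 x^{2} - 24 x - 24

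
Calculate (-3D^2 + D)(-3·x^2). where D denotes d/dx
18 - 6 x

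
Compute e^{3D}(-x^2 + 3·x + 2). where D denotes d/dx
- x^{2} - 3 x + 2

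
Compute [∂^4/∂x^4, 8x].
32\frac{d^{3}}{dx^{3}}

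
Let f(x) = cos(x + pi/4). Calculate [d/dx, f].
- \sin{\left(x + \frac{\pi}{4} \right)}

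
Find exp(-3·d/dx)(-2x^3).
- 2 x^{3} + 18 x^{2} - 54 x + 54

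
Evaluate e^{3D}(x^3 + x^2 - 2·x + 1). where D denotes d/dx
x^{3} + 10 x^{2} + 31 x + 31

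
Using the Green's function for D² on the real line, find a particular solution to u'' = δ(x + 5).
\frac{|x + 5|}{2}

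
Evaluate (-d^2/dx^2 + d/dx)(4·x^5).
20 x^{3} \left(x - 4\right)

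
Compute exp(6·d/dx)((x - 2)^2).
x^{2} + 8 x + 16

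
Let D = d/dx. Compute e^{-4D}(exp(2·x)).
e^{2 x - 8}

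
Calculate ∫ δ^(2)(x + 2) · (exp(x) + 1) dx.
e^{-2}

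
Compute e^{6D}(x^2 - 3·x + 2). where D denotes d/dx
x^{2} + 9 x + 20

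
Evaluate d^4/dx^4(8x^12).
95040 x^{8}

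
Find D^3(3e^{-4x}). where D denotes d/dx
- 192 e^{- 4 x}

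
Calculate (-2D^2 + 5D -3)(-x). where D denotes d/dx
3 x - 5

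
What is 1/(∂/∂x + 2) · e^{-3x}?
- e^{- 3 x}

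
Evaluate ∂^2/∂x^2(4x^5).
80 x^{3}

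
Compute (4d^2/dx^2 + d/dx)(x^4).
4 x^{2} \left(x + 12\right)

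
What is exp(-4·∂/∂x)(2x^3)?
2 x^{3} - 24 x^{2} + 96 x - 128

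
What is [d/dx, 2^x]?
2^{x} \log{\left(2 \right)}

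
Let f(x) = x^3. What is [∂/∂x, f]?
3 x^{2}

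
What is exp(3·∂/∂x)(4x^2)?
4 x^{2} + 24 x + 36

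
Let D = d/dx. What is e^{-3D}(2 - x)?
5 - x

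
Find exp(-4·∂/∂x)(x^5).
x^{5} - 20 x^{4} + 160 x^{3} - 640 x^{2} + 1280 x - 1024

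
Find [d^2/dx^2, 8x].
16\frac{d}{dx}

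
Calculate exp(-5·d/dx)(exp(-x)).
e^{5 - x}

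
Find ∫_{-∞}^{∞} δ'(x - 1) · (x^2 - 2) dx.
-2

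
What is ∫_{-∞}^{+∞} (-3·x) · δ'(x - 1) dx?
3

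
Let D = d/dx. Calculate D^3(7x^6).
840 x^{3}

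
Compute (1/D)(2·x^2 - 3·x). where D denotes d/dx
\frac{2 x^{3}}{3} - \frac{3 x^{2}}{2}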